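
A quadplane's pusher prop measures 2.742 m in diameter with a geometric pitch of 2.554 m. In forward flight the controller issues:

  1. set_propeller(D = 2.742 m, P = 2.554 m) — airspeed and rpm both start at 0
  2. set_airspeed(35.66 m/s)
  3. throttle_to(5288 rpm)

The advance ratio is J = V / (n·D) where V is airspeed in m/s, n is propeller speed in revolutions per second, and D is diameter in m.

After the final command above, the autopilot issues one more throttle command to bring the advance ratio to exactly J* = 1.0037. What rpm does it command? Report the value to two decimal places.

rpm = 777.43

set_propeller: D = 2.742 m, P = 2.554 m (p = P/D = 0.931437); state ← (V=0, rpm=0)
set_airspeed(35.66): V ← 35.66 m/s
throttle_to(5288): rpm ← 5288
final state: V = 35.66 m/s, rpm = 5288 → n = rpm/60 = 88.133333 rev/s
target J* = 1.0037; solve J* = V/(n·D) for n: n = V/(J*·D) = 35.66/(1.0037 × 2.742) = 12.957164 rev/s
rpm = 60·n = 777.429855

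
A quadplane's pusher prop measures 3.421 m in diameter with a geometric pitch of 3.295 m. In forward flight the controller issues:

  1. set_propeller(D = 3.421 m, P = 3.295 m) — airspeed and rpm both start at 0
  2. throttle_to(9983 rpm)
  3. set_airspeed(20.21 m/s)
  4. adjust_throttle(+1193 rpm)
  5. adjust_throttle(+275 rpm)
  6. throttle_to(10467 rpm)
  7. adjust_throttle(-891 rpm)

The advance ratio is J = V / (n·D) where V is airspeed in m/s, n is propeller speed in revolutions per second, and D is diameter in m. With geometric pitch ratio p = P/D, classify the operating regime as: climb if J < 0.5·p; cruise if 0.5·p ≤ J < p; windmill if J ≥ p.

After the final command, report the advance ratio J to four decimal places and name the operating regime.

J = 0.0370, regime = climb

set_propeller: D = 3.421 m, P = 3.295 m (p = P/D = 0.963169); state ← (V=0, rpm=0)
throttle_to(9983): rpm ← 9983
set_airspeed(20.21): V ← 20.21 m/s
adjust_throttle(+1193): rpm ← 9983 +1193 = 11176
adjust_throttle(+275): rpm ← 11176 +275 = 11451
throttle_to(10467): rpm ← 10467
adjust_throttle(-891): rpm ← 10467 -891 = 9576
final state: V = 20.21 m/s, rpm = 9576 → n = rpm/60 = 159.600000 rev/s
J = V / (n·D) = 20.21 / (159.600000 × 3.421) = 0.037015
regime bands: climb J<0.4816 | cruise [0.4816, 0.9632) | windmill J≥0.9632
J = 0.0370 → climb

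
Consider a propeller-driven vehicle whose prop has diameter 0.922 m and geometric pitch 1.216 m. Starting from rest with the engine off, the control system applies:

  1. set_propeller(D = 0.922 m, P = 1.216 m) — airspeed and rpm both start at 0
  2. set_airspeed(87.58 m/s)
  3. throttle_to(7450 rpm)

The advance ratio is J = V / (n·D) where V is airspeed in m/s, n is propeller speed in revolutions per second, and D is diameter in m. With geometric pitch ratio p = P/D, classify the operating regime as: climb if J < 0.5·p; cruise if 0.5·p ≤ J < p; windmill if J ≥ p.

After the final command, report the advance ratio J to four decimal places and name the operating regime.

J = 0.7650, regime = cruise

set_propeller: D = 0.922 m, P = 1.216 m (p = P/D = 1.318872); state ← (V=0, rpm=0)
set_airspeed(87.58): V ← 87.58 m/s
throttle_to(7450): rpm ← 7450
final state: V = 87.58 m/s, rpm = 7450 → n = rpm/60 = 124.166667 rev/s
J = V / (n·D) = 87.58 / (124.166667 × 0.922) = 0.765013
regime bands: climb J<0.6594 | cruise [0.6594, 1.3189) | windmill J≥1.3189
J = 0.7650 → cruise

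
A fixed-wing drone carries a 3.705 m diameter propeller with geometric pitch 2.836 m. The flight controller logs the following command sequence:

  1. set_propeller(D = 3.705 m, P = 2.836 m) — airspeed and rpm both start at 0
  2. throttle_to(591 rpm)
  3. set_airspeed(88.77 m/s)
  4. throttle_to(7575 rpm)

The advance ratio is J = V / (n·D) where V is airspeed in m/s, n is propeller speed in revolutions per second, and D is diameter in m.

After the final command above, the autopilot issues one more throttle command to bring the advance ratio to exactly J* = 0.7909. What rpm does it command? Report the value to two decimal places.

set_propeller: D = 3.705 m, P = 2.836 m (p = P/D = 0.765452); state ← (V=0, rpm=0)
throttle_to(591): rpm ← 591
set_airspeed(88.77): V ← 88.77 m/s
throttle_to(7575): rpm ← 7575
final state: V = 88.77 m/s, rpm = 7575 → n = rpm/60 = 126.250000 rev/s
target J* = 0.7909; solve J* = V/(n·D) for n: n = V/(J*·D) = 88.77/(0.7909 × 3.705) = 30.293987 rev/s
rpm = 60·n = 1817.639209

rpm = 1817.64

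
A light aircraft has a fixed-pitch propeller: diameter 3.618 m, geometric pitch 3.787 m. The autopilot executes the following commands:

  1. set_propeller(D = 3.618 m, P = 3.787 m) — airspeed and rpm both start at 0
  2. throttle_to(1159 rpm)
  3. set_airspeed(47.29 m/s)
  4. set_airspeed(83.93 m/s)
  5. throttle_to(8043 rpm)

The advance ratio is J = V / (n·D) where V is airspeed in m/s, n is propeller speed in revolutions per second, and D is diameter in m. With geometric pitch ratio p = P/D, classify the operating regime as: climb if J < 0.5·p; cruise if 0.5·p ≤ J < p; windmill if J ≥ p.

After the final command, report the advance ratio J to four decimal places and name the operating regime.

set_propeller: D = 3.618 m, P = 3.787 m (p = P/D = 1.046711); state ← (V=0, rpm=0)
throttle_to(1159): rpm ← 1159
set_airspeed(47.29): V ← 47.29 m/s
set_airspeed(83.93): V ← 83.93 m/s
throttle_to(8043): rpm ← 8043
final state: V = 83.93 m/s, rpm = 8043 → n = rpm/60 = 134.050000 rev/s
J = V / (n·D) = 83.93 / (134.050000 × 3.618) = 0.173054
regime bands: climb J<0.5234 | cruise [0.5234, 1.0467) | windmill J≥1.0467
J = 0.1731 → climb

J = 0.1731, regime = climb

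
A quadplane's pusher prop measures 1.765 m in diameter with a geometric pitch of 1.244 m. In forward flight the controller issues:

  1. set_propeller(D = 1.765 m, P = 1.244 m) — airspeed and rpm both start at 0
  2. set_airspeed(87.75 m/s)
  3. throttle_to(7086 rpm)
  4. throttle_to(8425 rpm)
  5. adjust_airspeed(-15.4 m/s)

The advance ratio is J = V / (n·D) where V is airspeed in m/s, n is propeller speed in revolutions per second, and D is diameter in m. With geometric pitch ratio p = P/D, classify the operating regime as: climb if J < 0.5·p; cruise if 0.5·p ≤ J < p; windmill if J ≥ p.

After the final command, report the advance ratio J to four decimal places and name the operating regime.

set_propeller: D = 1.765 m, P = 1.244 m (p = P/D = 0.704816); state ← (V=0, rpm=0)
set_airspeed(87.75): V ← 87.75 m/s
throttle_to(7086): rpm ← 7086
throttle_to(8425): rpm ← 8425
adjust_airspeed(-15.4): V ← 87.75 -15.4 = 72.35 m/s
final state: V = 72.35 m/s, rpm = 8425 → n = rpm/60 = 140.416667 rev/s
J = V / (n·D) = 72.35 / (140.416667 × 1.765) = 0.291928
regime bands: climb J<0.3524 | cruise [0.3524, 0.7048) | windmill J≥0.7048
J = 0.2919 → climb

J = 0.2919, regime = climb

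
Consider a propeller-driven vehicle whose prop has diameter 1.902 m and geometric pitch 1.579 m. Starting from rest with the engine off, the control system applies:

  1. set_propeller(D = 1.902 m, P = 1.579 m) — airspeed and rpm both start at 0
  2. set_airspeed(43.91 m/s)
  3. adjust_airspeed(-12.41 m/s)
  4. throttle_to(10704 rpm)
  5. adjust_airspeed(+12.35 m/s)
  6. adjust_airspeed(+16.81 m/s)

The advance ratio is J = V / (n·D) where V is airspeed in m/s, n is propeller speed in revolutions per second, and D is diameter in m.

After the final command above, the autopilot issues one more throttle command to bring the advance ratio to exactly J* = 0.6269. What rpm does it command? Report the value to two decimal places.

rpm = 3052.42

set_propeller: D = 1.902 m, P = 1.579 m (p = P/D = 0.830179); state ← (V=0, rpm=0)
set_airspeed(43.91): V ← 43.91 m/s
adjust_airspeed(-12.41): V ← 43.91 -12.41 = 31.5 m/s
throttle_to(10704): rpm ← 10704
adjust_airspeed(+12.35): V ← 31.5 +12.35 = 43.85 m/s
adjust_airspeed(+16.81): V ← 43.85 +16.81 = 60.66 m/s
final state: V = 60.66 m/s, rpm = 10704 → n = rpm/60 = 178.400000 rev/s
target J* = 0.6269; solve J* = V/(n·D) for n: n = V/(J*·D) = 60.66/(0.6269 × 1.902) = 50.873735 rev/s
rpm = 60·n = 3052.424101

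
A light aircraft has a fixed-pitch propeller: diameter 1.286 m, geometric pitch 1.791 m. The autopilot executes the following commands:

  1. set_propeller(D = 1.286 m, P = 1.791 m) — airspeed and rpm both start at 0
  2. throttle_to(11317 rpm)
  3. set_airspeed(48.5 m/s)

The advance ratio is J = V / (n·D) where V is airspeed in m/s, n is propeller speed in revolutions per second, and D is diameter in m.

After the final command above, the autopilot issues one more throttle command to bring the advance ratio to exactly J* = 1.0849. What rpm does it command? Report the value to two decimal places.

rpm = 2085.75

set_propeller: D = 1.286 m, P = 1.791 m (p = P/D = 1.392691); state ← (V=0, rpm=0)
throttle_to(11317): rpm ← 11317
set_airspeed(48.5): V ← 48.5 m/s
final state: V = 48.5 m/s, rpm = 11317 → n = rpm/60 = 188.616667 rev/s
target J* = 1.0849; solve J* = V/(n·D) for n: n = V/(J*·D) = 48.5/(1.0849 × 1.286) = 34.762505 rev/s
rpm = 60·n = 2085.750283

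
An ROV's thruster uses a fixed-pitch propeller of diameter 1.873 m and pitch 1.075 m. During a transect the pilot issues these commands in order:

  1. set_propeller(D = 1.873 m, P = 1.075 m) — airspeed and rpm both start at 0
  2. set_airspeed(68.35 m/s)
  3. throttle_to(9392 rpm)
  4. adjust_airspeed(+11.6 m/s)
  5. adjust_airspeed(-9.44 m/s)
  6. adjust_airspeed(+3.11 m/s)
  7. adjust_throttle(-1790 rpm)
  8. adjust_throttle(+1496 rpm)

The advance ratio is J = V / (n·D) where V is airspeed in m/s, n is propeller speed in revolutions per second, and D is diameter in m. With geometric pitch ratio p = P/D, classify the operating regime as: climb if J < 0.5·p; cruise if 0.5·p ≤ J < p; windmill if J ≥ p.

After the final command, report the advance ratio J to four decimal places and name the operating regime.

J = 0.2592, regime = climb

set_propeller: D = 1.873 m, P = 1.075 m (p = P/D = 0.573946); state ← (V=0, rpm=0)
set_airspeed(68.35): V ← 68.35 m/s
throttle_to(9392): rpm ← 9392
adjust_airspeed(+11.6): V ← 68.35 +11.6 = 79.95 m/s
adjust_airspeed(-9.44): V ← 79.95 -9.44 = 70.51 m/s
adjust_airspeed(+3.11): V ← 70.51 +3.11 = 73.62 m/s
adjust_throttle(-1790): rpm ← 9392 -1790 = 7602
adjust_throttle(+1496): rpm ← 7602 +1496 = 9098
final state: V = 73.62 m/s, rpm = 9098 → n = rpm/60 = 151.633333 rev/s
J = V / (n·D) = 73.62 / (151.633333 × 1.873) = 0.259217
regime bands: climb J<0.2870 | cruise [0.2870, 0.5739) | windmill J≥0.5739
J = 0.2592 → climb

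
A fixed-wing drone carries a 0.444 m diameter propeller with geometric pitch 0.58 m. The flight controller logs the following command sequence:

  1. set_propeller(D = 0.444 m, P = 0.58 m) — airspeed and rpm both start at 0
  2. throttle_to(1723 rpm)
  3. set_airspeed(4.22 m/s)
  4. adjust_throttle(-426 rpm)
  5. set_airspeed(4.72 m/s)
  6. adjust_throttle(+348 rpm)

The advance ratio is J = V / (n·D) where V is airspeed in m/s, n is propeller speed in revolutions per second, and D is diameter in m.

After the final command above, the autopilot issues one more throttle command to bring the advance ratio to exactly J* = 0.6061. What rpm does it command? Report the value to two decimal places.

rpm = 1052.36

set_propeller: D = 0.444 m, P = 0.58 m (p = P/D = 1.306306); state ← (V=0, rpm=0)
throttle_to(1723): rpm ← 1723
set_airspeed(4.22): V ← 4.22 m/s
adjust_throttle(-426): rpm ← 1723 -426 = 1297
set_airspeed(4.72): V ← 4.72 m/s
adjust_throttle(+348): rpm ← 1297 +348 = 1645
final state: V = 4.72 m/s, rpm = 1645 → n = rpm/60 = 27.416667 rev/s
target J* = 0.6061; solve J* = V/(n·D) for n: n = V/(J*·D) = 4.72/(0.6061 × 0.444) = 17.539400 rev/s
rpm = 60·n = 1052.364029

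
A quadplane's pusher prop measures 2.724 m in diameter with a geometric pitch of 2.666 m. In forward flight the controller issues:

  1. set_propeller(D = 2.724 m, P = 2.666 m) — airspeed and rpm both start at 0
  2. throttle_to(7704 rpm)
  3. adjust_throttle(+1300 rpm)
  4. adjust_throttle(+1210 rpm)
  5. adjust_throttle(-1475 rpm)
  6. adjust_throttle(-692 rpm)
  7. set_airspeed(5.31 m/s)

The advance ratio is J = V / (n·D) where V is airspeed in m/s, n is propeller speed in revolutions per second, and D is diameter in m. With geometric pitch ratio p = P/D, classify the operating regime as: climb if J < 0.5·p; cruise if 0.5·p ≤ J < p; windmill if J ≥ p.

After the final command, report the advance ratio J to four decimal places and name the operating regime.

set_propeller: D = 2.724 m, P = 2.666 m (p = P/D = 0.978708); state ← (V=0, rpm=0)
throttle_to(7704): rpm ← 7704
adjust_throttle(+1300): rpm ← 7704 +1300 = 9004
adjust_throttle(+1210): rpm ← 9004 +1210 = 10214
adjust_throttle(-1475): rpm ← 10214 -1475 = 8739
adjust_throttle(-692): rpm ← 8739 -692 = 8047
set_airspeed(5.31): V ← 5.31 m/s
final state: V = 5.31 m/s, rpm = 8047 → n = rpm/60 = 134.116667 rev/s
J = V / (n·D) = 5.31 / (134.116667 × 2.724) = 0.014535
regime bands: climb J<0.4894 | cruise [0.4894, 0.9787) | windmill J≥0.9787
J = 0.0145 → climb

J = 0.0145, regime = climb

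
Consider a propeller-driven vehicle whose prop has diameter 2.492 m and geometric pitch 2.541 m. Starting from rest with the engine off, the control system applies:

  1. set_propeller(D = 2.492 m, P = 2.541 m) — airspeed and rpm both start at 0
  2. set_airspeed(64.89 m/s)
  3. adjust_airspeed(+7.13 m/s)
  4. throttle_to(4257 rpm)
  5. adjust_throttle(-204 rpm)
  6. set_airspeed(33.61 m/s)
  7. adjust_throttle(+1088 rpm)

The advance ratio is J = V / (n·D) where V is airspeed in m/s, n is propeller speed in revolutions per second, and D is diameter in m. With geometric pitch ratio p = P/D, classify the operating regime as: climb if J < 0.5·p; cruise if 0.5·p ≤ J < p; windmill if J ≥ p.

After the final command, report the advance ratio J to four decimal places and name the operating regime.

set_propeller: D = 2.492 m, P = 2.541 m (p = P/D = 1.019663); state ← (V=0, rpm=0)
set_airspeed(64.89): V ← 64.89 m/s
adjust_airspeed(+7.13): V ← 64.89 +7.13 = 72.02 m/s
throttle_to(4257): rpm ← 4257
adjust_throttle(-204): rpm ← 4257 -204 = 4053
set_airspeed(33.61): V ← 33.61 m/s
adjust_throttle(+1088): rpm ← 4053 +1088 = 5141
final state: V = 33.61 m/s, rpm = 5141 → n = rpm/60 = 85.683333 rev/s
J = V / (n·D) = 33.61 / (85.683333 × 2.492) = 0.157407
regime bands: climb J<0.5098 | cruise [0.5098, 1.0197) | windmill J≥1.0197
J = 0.1574 → climb

J = 0.1574, regime = climb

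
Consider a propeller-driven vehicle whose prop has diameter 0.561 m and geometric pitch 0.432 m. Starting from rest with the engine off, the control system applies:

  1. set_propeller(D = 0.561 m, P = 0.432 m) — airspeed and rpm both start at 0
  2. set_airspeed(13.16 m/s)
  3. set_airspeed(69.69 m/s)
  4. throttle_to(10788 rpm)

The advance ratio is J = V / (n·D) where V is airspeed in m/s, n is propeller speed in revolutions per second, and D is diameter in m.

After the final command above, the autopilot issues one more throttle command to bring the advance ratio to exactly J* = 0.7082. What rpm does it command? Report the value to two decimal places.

rpm = 10524.54

set_propeller: D = 0.561 m, P = 0.432 m (p = P/D = 0.770053); state ← (V=0, rpm=0)
set_airspeed(13.16): V ← 13.16 m/s
set_airspeed(69.69): V ← 69.69 m/s
throttle_to(10788): rpm ← 10788
final state: V = 69.69 m/s, rpm = 10788 → n = rpm/60 = 179.800000 rev/s
target J* = 0.7082; solve J* = V/(n·D) for n: n = V/(J*·D) = 69.69/(0.7082 × 0.561) = 175.408923 rev/s
rpm = 60·n = 10524.535351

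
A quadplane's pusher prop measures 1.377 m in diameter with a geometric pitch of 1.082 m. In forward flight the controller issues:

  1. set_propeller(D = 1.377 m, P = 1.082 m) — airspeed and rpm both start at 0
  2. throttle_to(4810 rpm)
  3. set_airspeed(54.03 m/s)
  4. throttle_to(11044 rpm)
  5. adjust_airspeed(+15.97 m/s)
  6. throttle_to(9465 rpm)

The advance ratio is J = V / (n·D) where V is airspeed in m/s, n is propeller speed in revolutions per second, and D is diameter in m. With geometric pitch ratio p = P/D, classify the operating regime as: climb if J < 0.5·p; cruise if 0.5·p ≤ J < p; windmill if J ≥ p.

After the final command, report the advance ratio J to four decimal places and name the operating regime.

set_propeller: D = 1.377 m, P = 1.082 m (p = P/D = 0.785766); state ← (V=0, rpm=0)
throttle_to(4810): rpm ← 4810
set_airspeed(54.03): V ← 54.03 m/s
throttle_to(11044): rpm ← 11044
adjust_airspeed(+15.97): V ← 54.03 +15.97 = 70 m/s
throttle_to(9465): rpm ← 9465
final state: V = 70 m/s, rpm = 9465 → n = rpm/60 = 157.750000 rev/s
J = V / (n·D) = 70 / (157.750000 × 1.377) = 0.322251
regime bands: climb J<0.3929 | cruise [0.3929, 0.7858) | windmill J≥0.7858
J = 0.3223 → climb

J = 0.3223, regime = climb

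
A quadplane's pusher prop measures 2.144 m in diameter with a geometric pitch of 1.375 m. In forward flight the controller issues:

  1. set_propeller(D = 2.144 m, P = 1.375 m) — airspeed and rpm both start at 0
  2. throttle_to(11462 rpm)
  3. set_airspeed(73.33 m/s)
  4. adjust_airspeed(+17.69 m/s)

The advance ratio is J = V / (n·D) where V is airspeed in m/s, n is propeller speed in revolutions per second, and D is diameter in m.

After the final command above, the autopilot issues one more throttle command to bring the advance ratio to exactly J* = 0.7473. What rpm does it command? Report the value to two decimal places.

set_propeller: D = 2.144 m, P = 1.375 m (p = P/D = 0.641325); state ← (V=0, rpm=0)
throttle_to(11462): rpm ← 11462
set_airspeed(73.33): V ← 73.33 m/s
adjust_airspeed(+17.69): V ← 73.33 +17.69 = 91.02 m/s
final state: V = 91.02 m/s, rpm = 11462 → n = rpm/60 = 191.033333 rev/s
target J* = 0.7473; solve J* = V/(n·D) for n: n = V/(J*·D) = 91.02/(0.7473 × 2.144) = 56.808990 rev/s
rpm = 60·n = 3408.539399

rpm = 3408.54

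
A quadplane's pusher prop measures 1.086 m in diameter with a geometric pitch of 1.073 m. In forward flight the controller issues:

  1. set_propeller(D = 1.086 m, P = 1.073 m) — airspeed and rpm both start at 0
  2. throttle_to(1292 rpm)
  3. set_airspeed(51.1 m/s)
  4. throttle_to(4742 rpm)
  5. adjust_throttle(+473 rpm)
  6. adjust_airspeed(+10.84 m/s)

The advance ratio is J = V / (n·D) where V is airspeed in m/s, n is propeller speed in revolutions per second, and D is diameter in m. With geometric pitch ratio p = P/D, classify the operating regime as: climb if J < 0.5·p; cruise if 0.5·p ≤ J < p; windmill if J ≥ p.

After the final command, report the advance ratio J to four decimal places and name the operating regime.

J = 0.6562, regime = cruise

set_propeller: D = 1.086 m, P = 1.073 m (p = P/D = 0.988029); state ← (V=0, rpm=0)
throttle_to(1292): rpm ← 1292
set_airspeed(51.1): V ← 51.1 m/s
throttle_to(4742): rpm ← 4742
adjust_throttle(+473): rpm ← 4742 +473 = 5215
adjust_airspeed(+10.84): V ← 51.1 +10.84 = 61.94 m/s
final state: V = 61.94 m/s, rpm = 5215 → n = rpm/60 = 86.916667 rev/s
J = V / (n·D) = 61.94 / (86.916667 × 1.086) = 0.656203
regime bands: climb J<0.4940 | cruise [0.4940, 0.9880) | windmill J≥0.9880
J = 0.6562 → cruise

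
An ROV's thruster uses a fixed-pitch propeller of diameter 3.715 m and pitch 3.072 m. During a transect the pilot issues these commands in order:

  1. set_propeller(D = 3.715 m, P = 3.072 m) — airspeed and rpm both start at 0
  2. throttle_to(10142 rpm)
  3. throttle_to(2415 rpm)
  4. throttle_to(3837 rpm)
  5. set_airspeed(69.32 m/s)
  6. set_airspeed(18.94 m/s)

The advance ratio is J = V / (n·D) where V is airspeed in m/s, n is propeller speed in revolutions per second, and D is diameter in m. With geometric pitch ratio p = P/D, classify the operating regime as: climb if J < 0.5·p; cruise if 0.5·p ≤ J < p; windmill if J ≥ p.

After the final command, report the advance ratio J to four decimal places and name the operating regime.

J = 0.0797, regime = climb

set_propeller: D = 3.715 m, P = 3.072 m (p = P/D = 0.826918); state ← (V=0, rpm=0)
throttle_to(10142): rpm ← 10142
throttle_to(2415): rpm ← 2415
throttle_to(3837): rpm ← 3837
set_airspeed(69.32): V ← 69.32 m/s
set_airspeed(18.94): V ← 18.94 m/s
final state: V = 18.94 m/s, rpm = 3837 → n = rpm/60 = 63.950000 rev/s
J = V / (n·D) = 18.94 / (63.950000 × 3.715) = 0.079722
regime bands: climb J<0.4135 | cruise [0.4135, 0.8269) | windmill J≥0.8269
J = 0.0797 → climb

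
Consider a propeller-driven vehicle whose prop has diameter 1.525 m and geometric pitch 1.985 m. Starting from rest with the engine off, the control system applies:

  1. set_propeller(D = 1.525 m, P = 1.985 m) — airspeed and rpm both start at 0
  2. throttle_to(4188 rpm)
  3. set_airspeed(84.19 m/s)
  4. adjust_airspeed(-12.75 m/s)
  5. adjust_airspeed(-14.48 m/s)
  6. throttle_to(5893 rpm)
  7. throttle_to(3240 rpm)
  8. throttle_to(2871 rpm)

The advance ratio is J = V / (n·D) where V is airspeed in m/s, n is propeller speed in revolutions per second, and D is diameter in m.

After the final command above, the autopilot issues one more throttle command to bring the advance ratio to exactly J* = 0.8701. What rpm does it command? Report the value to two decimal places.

rpm = 2575.62

set_propeller: D = 1.525 m, P = 1.985 m (p = P/D = 1.301639); state ← (V=0, rpm=0)
throttle_to(4188): rpm ← 4188
set_airspeed(84.19): V ← 84.19 m/s
adjust_airspeed(-12.75): V ← 84.19 -12.75 = 71.44 m/s
adjust_airspeed(-14.48): V ← 71.44 -14.48 = 56.96 m/s
throttle_to(5893): rpm ← 5893
throttle_to(3240): rpm ← 3240
throttle_to(2871): rpm ← 2871
final state: V = 56.96 m/s, rpm = 2871 → n = rpm/60 = 47.850000 rev/s
target J* = 0.8701; solve J* = V/(n·D) for n: n = V/(J*·D) = 56.96/(0.8701 × 1.525) = 42.927042 rev/s
rpm = 60·n = 2575.622550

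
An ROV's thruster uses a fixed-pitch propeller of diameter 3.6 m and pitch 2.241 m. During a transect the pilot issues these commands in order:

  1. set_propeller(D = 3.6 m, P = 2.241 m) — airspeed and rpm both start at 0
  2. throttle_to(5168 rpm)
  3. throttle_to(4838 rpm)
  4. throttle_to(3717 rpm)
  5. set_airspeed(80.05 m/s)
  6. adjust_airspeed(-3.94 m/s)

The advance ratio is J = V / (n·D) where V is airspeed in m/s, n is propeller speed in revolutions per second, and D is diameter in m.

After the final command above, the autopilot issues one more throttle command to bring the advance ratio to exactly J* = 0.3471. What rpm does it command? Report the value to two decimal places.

rpm = 3654.57

set_propeller: D = 3.6 m, P = 2.241 m (p = P/D = 0.622500); state ← (V=0, rpm=0)
throttle_to(5168): rpm ← 5168
throttle_to(4838): rpm ← 4838
throttle_to(3717): rpm ← 3717
set_airspeed(80.05): V ← 80.05 m/s
adjust_airspeed(-3.94): V ← 80.05 -3.94 = 76.11 m/s
final state: V = 76.11 m/s, rpm = 3717 → n = rpm/60 = 61.950000 rev/s
target J* = 0.3471; solve J* = V/(n·D) for n: n = V/(J*·D) = 76.11/(0.3471 × 3.6) = 60.909440 rev/s
rpm = 60·n = 3654.566407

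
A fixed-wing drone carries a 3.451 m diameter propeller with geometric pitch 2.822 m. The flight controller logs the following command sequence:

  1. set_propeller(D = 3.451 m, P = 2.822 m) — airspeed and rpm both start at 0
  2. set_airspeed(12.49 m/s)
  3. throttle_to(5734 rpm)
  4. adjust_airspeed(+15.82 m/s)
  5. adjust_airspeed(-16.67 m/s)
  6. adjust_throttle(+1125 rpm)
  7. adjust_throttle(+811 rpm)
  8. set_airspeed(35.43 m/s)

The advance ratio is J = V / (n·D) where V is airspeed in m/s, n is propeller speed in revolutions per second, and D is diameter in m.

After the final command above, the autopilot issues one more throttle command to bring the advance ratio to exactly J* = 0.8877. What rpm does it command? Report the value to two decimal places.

set_propeller: D = 3.451 m, P = 2.822 m (p = P/D = 0.817734); state ← (V=0, rpm=0)
set_airspeed(12.49): V ← 12.49 m/s
throttle_to(5734): rpm ← 5734
adjust_airspeed(+15.82): V ← 12.49 +15.82 = 28.31 m/s
adjust_airspeed(-16.67): V ← 28.31 -16.67 = 11.64 m/s
adjust_throttle(+1125): rpm ← 5734 +1125 = 6859
adjust_throttle(+811): rpm ← 6859 +811 = 7670
set_airspeed(35.43): V ← 35.43 m/s
final state: V = 35.43 m/s, rpm = 7670 → n = rpm/60 = 127.833333 rev/s
target J* = 0.8877; solve J* = V/(n·D) for n: n = V/(J*·D) = 35.43/(0.8877 × 3.451) = 11.565382 rev/s
rpm = 60·n = 693.922906

rpm = 693.92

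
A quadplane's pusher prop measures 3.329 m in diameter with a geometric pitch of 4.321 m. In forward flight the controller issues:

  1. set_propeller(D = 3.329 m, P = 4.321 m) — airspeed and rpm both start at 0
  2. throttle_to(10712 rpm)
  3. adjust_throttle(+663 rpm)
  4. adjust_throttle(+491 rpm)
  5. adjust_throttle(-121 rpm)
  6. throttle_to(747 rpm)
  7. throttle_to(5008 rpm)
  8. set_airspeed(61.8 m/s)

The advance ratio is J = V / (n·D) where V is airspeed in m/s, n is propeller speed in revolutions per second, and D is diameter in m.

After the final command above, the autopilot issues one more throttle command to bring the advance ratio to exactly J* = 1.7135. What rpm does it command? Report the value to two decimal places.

rpm = 650.04

set_propeller: D = 3.329 m, P = 4.321 m (p = P/D = 1.297987); state ← (V=0, rpm=0)
throttle_to(10712): rpm ← 10712
adjust_throttle(+663): rpm ← 10712 +663 = 11375
adjust_throttle(+491): rpm ← 11375 +491 = 11866
adjust_throttle(-121): rpm ← 11866 -121 = 11745
throttle_to(747): rpm ← 747
throttle_to(5008): rpm ← 5008
set_airspeed(61.8): V ← 61.8 m/s
final state: V = 61.8 m/s, rpm = 5008 → n = rpm/60 = 83.466667 rev/s
target J* = 1.7135; solve J* = V/(n·D) for n: n = V/(J*·D) = 61.8/(1.7135 × 3.329) = 10.834043 rev/s
rpm = 60·n = 650.042604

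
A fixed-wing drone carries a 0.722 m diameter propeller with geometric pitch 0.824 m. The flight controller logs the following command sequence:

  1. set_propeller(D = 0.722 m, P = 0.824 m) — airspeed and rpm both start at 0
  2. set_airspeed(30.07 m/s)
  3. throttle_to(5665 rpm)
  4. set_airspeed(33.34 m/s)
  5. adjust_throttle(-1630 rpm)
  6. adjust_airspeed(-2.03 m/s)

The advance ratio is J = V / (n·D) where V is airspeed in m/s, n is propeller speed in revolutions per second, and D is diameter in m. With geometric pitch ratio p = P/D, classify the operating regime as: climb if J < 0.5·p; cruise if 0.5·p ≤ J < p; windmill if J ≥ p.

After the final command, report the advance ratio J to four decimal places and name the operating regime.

J = 0.6448, regime = cruise

set_propeller: D = 0.722 m, P = 0.824 m (p = P/D = 1.141274); state ← (V=0, rpm=0)
set_airspeed(30.07): V ← 30.07 m/s
throttle_to(5665): rpm ← 5665
set_airspeed(33.34): V ← 33.34 m/s
adjust_throttle(-1630): rpm ← 5665 -1630 = 4035
adjust_airspeed(-2.03): V ← 33.34 -2.03 = 31.31 m/s
final state: V = 31.31 m/s, rpm = 4035 → n = rpm/60 = 67.250000 rev/s
J = V / (n·D) = 31.31 / (67.250000 × 0.722) = 0.644842
regime bands: climb J<0.5706 | cruise [0.5706, 1.1413) | windmill J≥1.1413
J = 0.6448 → cruise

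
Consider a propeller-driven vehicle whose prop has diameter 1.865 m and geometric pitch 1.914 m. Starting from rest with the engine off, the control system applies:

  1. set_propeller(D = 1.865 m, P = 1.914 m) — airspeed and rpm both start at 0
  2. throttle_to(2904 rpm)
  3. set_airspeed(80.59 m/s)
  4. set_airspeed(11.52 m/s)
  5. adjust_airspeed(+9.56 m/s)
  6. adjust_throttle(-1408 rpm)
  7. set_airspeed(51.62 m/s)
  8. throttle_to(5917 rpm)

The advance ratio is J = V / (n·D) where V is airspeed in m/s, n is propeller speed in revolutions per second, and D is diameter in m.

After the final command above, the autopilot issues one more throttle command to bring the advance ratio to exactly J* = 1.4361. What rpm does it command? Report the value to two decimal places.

set_propeller: D = 1.865 m, P = 1.914 m (p = P/D = 1.026273); state ← (V=0, rpm=0)
throttle_to(2904): rpm ← 2904
set_airspeed(80.59): V ← 80.59 m/s
set_airspeed(11.52): V ← 11.52 m/s
adjust_airspeed(+9.56): V ← 11.52 +9.56 = 21.08 m/s
adjust_throttle(-1408): rpm ← 2904 -1408 = 1496
set_airspeed(51.62): V ← 51.62 m/s
throttle_to(5917): rpm ← 5917
final state: V = 51.62 m/s, rpm = 5917 → n = rpm/60 = 98.616667 rev/s
target J* = 1.4361; solve J* = V/(n·D) for n: n = V/(J*·D) = 51.62/(1.4361 × 1.865) = 19.273229 rev/s
rpm = 60·n = 1156.393741

rpm = 1156.39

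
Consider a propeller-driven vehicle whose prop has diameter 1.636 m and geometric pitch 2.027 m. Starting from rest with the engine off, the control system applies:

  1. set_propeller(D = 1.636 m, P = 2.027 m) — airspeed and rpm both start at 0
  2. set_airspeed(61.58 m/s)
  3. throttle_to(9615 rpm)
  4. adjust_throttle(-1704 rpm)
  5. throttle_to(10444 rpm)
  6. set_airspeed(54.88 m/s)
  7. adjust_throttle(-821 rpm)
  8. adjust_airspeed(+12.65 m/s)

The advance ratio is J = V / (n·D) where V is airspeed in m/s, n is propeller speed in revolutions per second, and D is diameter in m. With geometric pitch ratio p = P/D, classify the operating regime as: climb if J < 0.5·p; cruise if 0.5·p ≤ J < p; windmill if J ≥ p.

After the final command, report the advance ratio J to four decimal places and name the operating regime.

set_propeller: D = 1.636 m, P = 2.027 m (p = P/D = 1.238998); state ← (V=0, rpm=0)
set_airspeed(61.58): V ← 61.58 m/s
throttle_to(9615): rpm ← 9615
adjust_throttle(-1704): rpm ← 9615 -1704 = 7911
throttle_to(10444): rpm ← 10444
set_airspeed(54.88): V ← 54.88 m/s
adjust_throttle(-821): rpm ← 10444 -821 = 9623
adjust_airspeed(+12.65): V ← 54.88 +12.65 = 67.53 m/s
final state: V = 67.53 m/s, rpm = 9623 → n = rpm/60 = 160.383333 rev/s
J = V / (n·D) = 67.53 / (160.383333 × 1.636) = 0.257368
regime bands: climb J<0.6195 | cruise [0.6195, 1.2390) | windmill J≥1.2390
J = 0.2574 → climb

J = 0.2574, regime = climb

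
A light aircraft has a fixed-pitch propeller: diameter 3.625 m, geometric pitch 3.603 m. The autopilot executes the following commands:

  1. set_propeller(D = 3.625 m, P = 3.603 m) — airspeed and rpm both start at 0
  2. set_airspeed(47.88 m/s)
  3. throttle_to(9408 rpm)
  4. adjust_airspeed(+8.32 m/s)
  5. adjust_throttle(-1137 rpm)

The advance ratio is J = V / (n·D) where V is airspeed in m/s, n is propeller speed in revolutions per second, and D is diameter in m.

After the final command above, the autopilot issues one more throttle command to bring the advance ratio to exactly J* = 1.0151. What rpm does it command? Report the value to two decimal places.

rpm = 916.37

set_propeller: D = 3.625 m, P = 3.603 m (p = P/D = 0.993931); state ← (V=0, rpm=0)
set_airspeed(47.88): V ← 47.88 m/s
throttle_to(9408): rpm ← 9408
adjust_airspeed(+8.32): V ← 47.88 +8.32 = 56.2 m/s
adjust_throttle(-1137): rpm ← 9408 -1137 = 8271
final state: V = 56.2 m/s, rpm = 8271 → n = rpm/60 = 137.850000 rev/s
target J* = 1.0151; solve J* = V/(n·D) for n: n = V/(J*·D) = 56.2/(1.0151 × 3.625) = 15.272829 rev/s
rpm = 60·n = 916.369714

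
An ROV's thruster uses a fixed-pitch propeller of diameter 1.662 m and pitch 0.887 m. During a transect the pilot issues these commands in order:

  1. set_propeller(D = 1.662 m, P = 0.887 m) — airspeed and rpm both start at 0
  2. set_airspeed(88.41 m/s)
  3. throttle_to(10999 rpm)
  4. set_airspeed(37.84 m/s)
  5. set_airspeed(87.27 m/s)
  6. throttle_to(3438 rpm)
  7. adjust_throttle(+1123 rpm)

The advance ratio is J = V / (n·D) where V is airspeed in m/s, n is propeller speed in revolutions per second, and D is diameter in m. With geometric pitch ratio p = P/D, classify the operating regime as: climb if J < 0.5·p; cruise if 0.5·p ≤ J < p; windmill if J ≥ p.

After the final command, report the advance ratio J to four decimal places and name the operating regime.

J = 0.6908, regime = windmill

set_propeller: D = 1.662 m, P = 0.887 m (p = P/D = 0.533694); state ← (V=0, rpm=0)
set_airspeed(88.41): V ← 88.41 m/s
throttle_to(10999): rpm ← 10999
set_airspeed(37.84): V ← 37.84 m/s
set_airspeed(87.27): V ← 87.27 m/s
throttle_to(3438): rpm ← 3438
adjust_throttle(+1123): rpm ← 3438 +1123 = 4561
final state: V = 87.27 m/s, rpm = 4561 → n = rpm/60 = 76.016667 rev/s
J = V / (n·D) = 87.27 / (76.016667 × 1.662) = 0.690757
regime bands: climb J<0.2668 | cruise [0.2668, 0.5337) | windmill J≥0.5337
J = 0.6908 → windmill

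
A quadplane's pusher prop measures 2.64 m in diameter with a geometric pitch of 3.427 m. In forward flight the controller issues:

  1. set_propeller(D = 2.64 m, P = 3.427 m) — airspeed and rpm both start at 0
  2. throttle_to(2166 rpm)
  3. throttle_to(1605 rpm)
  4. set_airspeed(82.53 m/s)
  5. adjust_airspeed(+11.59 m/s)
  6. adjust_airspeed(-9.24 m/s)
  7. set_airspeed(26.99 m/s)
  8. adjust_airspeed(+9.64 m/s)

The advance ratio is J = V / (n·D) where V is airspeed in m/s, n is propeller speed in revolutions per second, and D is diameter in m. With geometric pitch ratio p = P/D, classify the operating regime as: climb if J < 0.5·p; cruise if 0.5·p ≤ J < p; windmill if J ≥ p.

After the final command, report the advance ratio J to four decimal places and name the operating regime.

J = 0.5187, regime = climb

set_propeller: D = 2.64 m, P = 3.427 m (p = P/D = 1.298106); state ← (V=0, rpm=0)
throttle_to(2166): rpm ← 2166
throttle_to(1605): rpm ← 1605
set_airspeed(82.53): V ← 82.53 m/s
adjust_airspeed(+11.59): V ← 82.53 +11.59 = 94.12 m/s
adjust_airspeed(-9.24): V ← 94.12 -9.24 = 84.88 m/s
set_airspeed(26.99): V ← 26.99 m/s
adjust_airspeed(+9.64): V ← 26.99 +9.64 = 36.63 m/s
final state: V = 36.63 m/s, rpm = 1605 → n = rpm/60 = 26.750000 rev/s
J = V / (n·D) = 36.63 / (26.750000 × 2.64) = 0.518692
regime bands: climb J<0.6491 | cruise [0.6491, 1.2981) | windmill J≥1.2981
J = 0.5187 → climb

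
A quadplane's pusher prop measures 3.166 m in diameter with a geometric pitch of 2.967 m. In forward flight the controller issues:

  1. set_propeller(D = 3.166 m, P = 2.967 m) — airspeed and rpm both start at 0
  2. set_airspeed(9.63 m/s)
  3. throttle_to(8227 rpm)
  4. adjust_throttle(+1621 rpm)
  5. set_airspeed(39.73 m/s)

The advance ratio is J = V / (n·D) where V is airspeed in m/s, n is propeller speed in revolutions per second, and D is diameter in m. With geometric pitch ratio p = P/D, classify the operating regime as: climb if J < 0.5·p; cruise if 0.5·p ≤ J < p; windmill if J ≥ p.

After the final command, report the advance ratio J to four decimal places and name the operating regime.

set_propeller: D = 3.166 m, P = 2.967 m (p = P/D = 0.937145); state ← (V=0, rpm=0)
set_airspeed(9.63): V ← 9.63 m/s
throttle_to(8227): rpm ← 8227
adjust_throttle(+1621): rpm ← 8227 +1621 = 9848
set_airspeed(39.73): V ← 39.73 m/s
final state: V = 39.73 m/s, rpm = 9848 → n = rpm/60 = 164.133333 rev/s
J = V / (n·D) = 39.73 / (164.133333 × 3.166) = 0.076456
regime bands: climb J<0.4686 | cruise [0.4686, 0.9371) | windmill J≥0.9371
J = 0.0765 → climb

J = 0.0765, regime = climb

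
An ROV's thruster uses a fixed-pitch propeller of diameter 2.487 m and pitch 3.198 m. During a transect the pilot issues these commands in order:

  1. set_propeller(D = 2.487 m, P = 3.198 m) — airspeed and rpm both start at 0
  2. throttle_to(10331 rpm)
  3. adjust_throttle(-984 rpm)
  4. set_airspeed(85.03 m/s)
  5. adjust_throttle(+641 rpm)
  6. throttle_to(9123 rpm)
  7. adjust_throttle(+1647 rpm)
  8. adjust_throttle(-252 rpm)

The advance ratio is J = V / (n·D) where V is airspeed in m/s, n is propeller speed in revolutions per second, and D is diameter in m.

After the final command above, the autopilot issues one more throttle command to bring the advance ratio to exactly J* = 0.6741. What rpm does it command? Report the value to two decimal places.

set_propeller: D = 2.487 m, P = 3.198 m (p = P/D = 1.285887); state ← (V=0, rpm=0)
throttle_to(10331): rpm ← 10331
adjust_throttle(-984): rpm ← 10331 -984 = 9347
set_airspeed(85.03): V ← 85.03 m/s
adjust_throttle(+641): rpm ← 9347 +641 = 9988
throttle_to(9123): rpm ← 9123
adjust_throttle(+1647): rpm ← 9123 +1647 = 10770
adjust_throttle(-252): rpm ← 10770 -252 = 10518
final state: V = 85.03 m/s, rpm = 10518 → n = rpm/60 = 175.300000 rev/s
target J* = 0.6741; solve J* = V/(n·D) for n: n = V/(J*·D) = 85.03/(0.6741 × 2.487) = 50.719162 rev/s
rpm = 60·n = 3043.149701

rpm = 3043.15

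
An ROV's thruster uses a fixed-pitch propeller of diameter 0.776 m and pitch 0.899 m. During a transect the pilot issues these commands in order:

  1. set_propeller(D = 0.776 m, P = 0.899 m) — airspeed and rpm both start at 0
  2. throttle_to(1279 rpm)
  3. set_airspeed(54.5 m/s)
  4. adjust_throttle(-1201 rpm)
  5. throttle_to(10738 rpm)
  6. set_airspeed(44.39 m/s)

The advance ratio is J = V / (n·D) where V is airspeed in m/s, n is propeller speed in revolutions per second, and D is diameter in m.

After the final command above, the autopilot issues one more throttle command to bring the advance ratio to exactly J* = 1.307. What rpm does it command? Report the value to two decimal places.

rpm = 2626.03

set_propeller: D = 0.776 m, P = 0.899 m (p = P/D = 1.158505); state ← (V=0, rpm=0)
throttle_to(1279): rpm ← 1279
set_airspeed(54.5): V ← 54.5 m/s
adjust_throttle(-1201): rpm ← 1279 -1201 = 78
throttle_to(10738): rpm ← 10738
set_airspeed(44.39): V ← 44.39 m/s
final state: V = 44.39 m/s, rpm = 10738 → n = rpm/60 = 178.966667 rev/s
target J* = 1.307; solve J* = V/(n·D) for n: n = V/(J*·D) = 44.39/(1.307 × 0.776) = 43.767107 rev/s
rpm = 60·n = 2626.026392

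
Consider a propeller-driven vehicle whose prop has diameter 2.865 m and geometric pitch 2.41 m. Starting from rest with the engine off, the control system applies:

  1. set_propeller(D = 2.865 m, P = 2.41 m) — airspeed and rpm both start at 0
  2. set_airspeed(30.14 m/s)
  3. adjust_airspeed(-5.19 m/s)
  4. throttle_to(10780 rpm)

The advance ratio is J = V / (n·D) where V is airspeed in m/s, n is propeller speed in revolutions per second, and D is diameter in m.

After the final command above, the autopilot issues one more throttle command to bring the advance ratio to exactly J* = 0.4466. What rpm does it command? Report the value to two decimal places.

rpm = 1169.98

set_propeller: D = 2.865 m, P = 2.41 m (p = P/D = 0.841187); state ← (V=0, rpm=0)
set_airspeed(30.14): V ← 30.14 m/s
adjust_airspeed(-5.19): V ← 30.14 -5.19 = 24.95 m/s
throttle_to(10780): rpm ← 10780
final state: V = 24.95 m/s, rpm = 10780 → n = rpm/60 = 179.666667 rev/s
target J* = 0.4466; solve J* = V/(n·D) for n: n = V/(J*·D) = 24.95/(0.4466 × 2.865) = 19.499667 rev/s
rpm = 60·n = 1169.980047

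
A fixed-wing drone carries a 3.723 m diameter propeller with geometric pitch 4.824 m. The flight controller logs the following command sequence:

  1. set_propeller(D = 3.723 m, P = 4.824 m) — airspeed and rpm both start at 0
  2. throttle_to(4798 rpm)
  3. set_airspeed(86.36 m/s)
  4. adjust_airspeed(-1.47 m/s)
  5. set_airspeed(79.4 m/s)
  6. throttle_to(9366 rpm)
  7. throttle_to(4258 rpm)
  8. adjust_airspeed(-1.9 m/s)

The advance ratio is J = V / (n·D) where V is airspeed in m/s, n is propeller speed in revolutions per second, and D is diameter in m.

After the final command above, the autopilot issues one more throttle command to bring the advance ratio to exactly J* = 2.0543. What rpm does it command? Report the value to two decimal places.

rpm = 607.99

set_propeller: D = 3.723 m, P = 4.824 m (p = P/D = 1.295729); state ← (V=0, rpm=0)
throttle_to(4798): rpm ← 4798
set_airspeed(86.36): V ← 86.36 m/s
adjust_airspeed(-1.47): V ← 86.36 -1.47 = 84.89 m/s
set_airspeed(79.4): V ← 79.4 m/s
throttle_to(9366): rpm ← 9366
throttle_to(4258): rpm ← 4258
adjust_airspeed(-1.9): V ← 79.4 -1.9 = 77.5 m/s
final state: V = 77.5 m/s, rpm = 4258 → n = rpm/60 = 70.966667 rev/s
target J* = 2.0543; solve J* = V/(n·D) for n: n = V/(J*·D) = 77.5/(2.0543 × 3.723) = 10.133158 rev/s
rpm = 60·n = 607.989460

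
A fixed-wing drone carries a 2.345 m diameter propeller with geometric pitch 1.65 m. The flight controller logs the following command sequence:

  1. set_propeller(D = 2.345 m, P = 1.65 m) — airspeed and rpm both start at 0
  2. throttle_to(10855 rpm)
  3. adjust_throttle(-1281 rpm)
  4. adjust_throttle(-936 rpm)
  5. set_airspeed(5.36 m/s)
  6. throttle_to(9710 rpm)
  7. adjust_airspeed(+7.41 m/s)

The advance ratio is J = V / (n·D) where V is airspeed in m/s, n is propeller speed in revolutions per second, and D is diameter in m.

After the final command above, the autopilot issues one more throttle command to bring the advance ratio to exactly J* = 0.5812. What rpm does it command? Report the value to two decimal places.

set_propeller: D = 2.345 m, P = 1.65 m (p = P/D = 0.703625); state ← (V=0, rpm=0)
throttle_to(10855): rpm ← 10855
adjust_throttle(-1281): rpm ← 10855 -1281 = 9574
adjust_throttle(-936): rpm ← 9574 -936 = 8638
set_airspeed(5.36): V ← 5.36 m/s
throttle_to(9710): rpm ← 9710
adjust_airspeed(+7.41): V ← 5.36 +7.41 = 12.77 m/s
final state: V = 12.77 m/s, rpm = 9710 → n = rpm/60 = 161.833333 rev/s
target J* = 0.5812; solve J* = V/(n·D) for n: n = V/(J*·D) = 12.77/(0.5812 × 2.345) = 9.369630 rev/s
rpm = 60·n = 562.177804

rpm = 562.18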